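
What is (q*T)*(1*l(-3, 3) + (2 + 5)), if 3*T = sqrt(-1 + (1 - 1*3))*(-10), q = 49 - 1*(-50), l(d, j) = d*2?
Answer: -330*I*sqrt(3) ≈ -571.58*I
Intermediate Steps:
l(d, j) = 2*d
q = 99 (q = 49 + 50 = 99)
T = -10*I*sqrt(3)/3 (T = (sqrt(-1 + (1 - 1*3))*(-10))/3 = (sqrt(-1 + (1 - 3))*(-10))/3 = (sqrt(-1 - 2)*(-10))/3 = (sqrt(-3)*(-10))/3 = ((I*sqrt(3))*(-10))/3 = (-10*I*sqrt(3))/3 = -10*I*sqrt(3)/3 ≈ -5.7735*I)
(q*T)*(1*l(-3, 3) + (2 + 5)) = (99*(-10*I*sqrt(3)/3))*(1*(2*(-3)) + (2 + 5)) = (-330*I*sqrt(3))*(1*(-6) + 7) = (-330*I*sqrt(3))*(-6 + 7) = -330*I*sqrt(3)*1 = -330*I*sqrt(3)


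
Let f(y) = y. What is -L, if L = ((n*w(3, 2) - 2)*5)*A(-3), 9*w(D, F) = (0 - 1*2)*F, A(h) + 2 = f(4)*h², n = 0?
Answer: 340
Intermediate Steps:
A(h) = -2 + 4*h²
w(D, F) = -2*F/9 (w(D, F) = ((0 - 1*2)*F)/9 = ((0 - 2)*F)/9 = (-2*F)/9 = -2*F/9)
L = -340 (L = ((0*(-2/9*2) - 2)*5)*(-2 + 4*(-3)²) = ((0*(-4/9) - 2)*5)*(-2 + 4*9) = ((0 - 2)*5)*(-2 + 36) = -2*5*34 = -10*34 = -340)
-L = -1*(-340) = 340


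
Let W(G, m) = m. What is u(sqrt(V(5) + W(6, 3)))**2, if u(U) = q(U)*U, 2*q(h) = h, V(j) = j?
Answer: 16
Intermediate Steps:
q(h) = h/2
u(U) = U**2/2 (u(U) = (U/2)*U = U**2/2)
u(sqrt(V(5) + W(6, 3)))**2 = ((sqrt(5 + 3))**2/2)**2 = ((sqrt(8))**2/2)**2 = ((2*sqrt(2))**2/2)**2 = ((1/2)*8)**2 = 4**2 = 16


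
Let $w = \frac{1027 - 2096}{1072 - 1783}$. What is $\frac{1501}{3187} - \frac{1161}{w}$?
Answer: $- \frac{2629171508}{3406903} \approx -771.72$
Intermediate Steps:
$w = \frac{1069}{711}$ ($w = - \frac{1069}{-711} = \left(-1069\right) \left(- \frac{1}{711}\right) = \frac{1069}{711} \approx 1.5035$)
$\frac{1501}{3187} - \frac{1161}{w} = \frac{1501}{3187} - \frac{1161}{\frac{1069}{711}} = 1501 \cdot \frac{1}{3187} - \frac{825471}{1069} = \frac{1501}{3187} - \frac{825471}{1069} = - \frac{2629171508}{3406903}$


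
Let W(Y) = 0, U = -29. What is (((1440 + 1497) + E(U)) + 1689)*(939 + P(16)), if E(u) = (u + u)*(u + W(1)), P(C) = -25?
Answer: 5765512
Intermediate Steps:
E(u) = 2*u² (E(u) = (u + u)*(u + 0) = (2*u)*u = 2*u²)
(((1440 + 1497) + E(U)) + 1689)*(939 + P(16)) = (((1440 + 1497) + 2*(-29)²) + 1689)*(939 - 25) = ((2937 + 2*841) + 1689)*914 = ((2937 + 1682) + 1689)*914 = (4619 + 1689)*914 = 6308*914 = 5765512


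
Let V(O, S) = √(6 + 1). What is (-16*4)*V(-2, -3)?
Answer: -64*√7 ≈ -169.33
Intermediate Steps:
V(O, S) = √7
(-16*4)*V(-2, -3) = (-16*4)*√7 = -64*√7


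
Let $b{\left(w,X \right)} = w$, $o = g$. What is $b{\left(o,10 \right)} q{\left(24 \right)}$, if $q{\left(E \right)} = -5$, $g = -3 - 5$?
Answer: $40$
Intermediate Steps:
$g = -8$ ($g = -3 - 5 = -8$)
$o = -8$
$b{\left(o,10 \right)} q{\left(24 \right)} = \left(-8\right) \left(-5\right) = 40$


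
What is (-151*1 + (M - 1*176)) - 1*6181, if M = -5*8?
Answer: -6548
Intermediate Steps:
M = -40
(-151*1 + (M - 1*176)) - 1*6181 = (-151*1 + (-40 - 1*176)) - 1*6181 = (-151 + (-40 - 176)) - 6181 = (-151 - 216) - 6181 = -367 - 6181 = -6548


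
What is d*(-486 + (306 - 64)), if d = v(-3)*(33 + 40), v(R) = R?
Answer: 53436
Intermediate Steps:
d = -219 (d = -3*(33 + 40) = -3*73 = -219)
d*(-486 + (306 - 64)) = -219*(-486 + (306 - 64)) = -219*(-486 + 242) = -219*(-244) = 53436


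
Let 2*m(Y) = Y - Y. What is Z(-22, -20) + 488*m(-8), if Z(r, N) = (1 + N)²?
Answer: 361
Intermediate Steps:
m(Y) = 0 (m(Y) = (Y - Y)/2 = (½)*0 = 0)
Z(-22, -20) + 488*m(-8) = (1 - 20)² + 488*0 = (-19)² + 0 = 361 + 0 = 361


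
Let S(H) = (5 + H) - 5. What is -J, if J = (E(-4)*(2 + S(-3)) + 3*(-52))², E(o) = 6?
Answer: -26244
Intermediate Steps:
S(H) = H
J = 26244 (J = (6*(2 - 3) + 3*(-52))² = (6*(-1) - 156)² = (-6 - 156)² = (-162)² = 26244)
-J = -1*26244 = -26244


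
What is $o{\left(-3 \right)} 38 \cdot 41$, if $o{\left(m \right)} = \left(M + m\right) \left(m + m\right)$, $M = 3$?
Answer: $0$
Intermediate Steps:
$o{\left(m \right)} = 2 m \left(3 + m\right)$ ($o{\left(m \right)} = \left(3 + m\right) \left(m + m\right) = \left(3 + m\right) 2 m = 2 m \left(3 + m\right)$)
$o{\left(-3 \right)} 38 \cdot 41 = 2 \left(-3\right) \left(3 - 3\right) 38 \cdot 41 = 2 \left(-3\right) 0 \cdot 38 \cdot 41 = 0 \cdot 38 \cdot 41 = 0 \cdot 41 = 0$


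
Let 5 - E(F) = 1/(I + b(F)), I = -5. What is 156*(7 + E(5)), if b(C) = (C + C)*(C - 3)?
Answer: 9308/5 ≈ 1861.6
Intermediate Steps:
b(C) = 2*C*(-3 + C) (b(C) = (2*C)*(-3 + C) = 2*C*(-3 + C))
E(F) = 5 - 1/(-5 + 2*F*(-3 + F))
156*(7 + E(5)) = 156*(7 + 2*(-13 + 5*5*(-3 + 5))/(-5 + 2*5*(-3 + 5))) = 156*(7 + 2*(-13 + 5*5*2)/(-5 + 2*5*2)) = 156*(7 + 2*(-13 + 50)/(-5 + 20)) = 156*(7 + 2*37/15) = 156*(7 + 2*(1/15)*37) = 156*(7 + 74/15) = 156*(179/15) = 9308/5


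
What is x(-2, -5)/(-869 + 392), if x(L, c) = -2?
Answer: 2/477 ≈ 0.0041929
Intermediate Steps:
x(-2, -5)/(-869 + 392) = -2/(-869 + 392) = -2/(-477) = -1/477*(-2) = 2/477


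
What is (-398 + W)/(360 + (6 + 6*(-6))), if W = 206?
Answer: -32/55 ≈ -0.58182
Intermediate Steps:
(-398 + W)/(360 + (6 + 6*(-6))) = (-398 + 206)/(360 + (6 + 6*(-6))) = -192/(360 + (6 - 36)) = -192/(360 - 30) = -192/330 = -192*1/330 = -32/55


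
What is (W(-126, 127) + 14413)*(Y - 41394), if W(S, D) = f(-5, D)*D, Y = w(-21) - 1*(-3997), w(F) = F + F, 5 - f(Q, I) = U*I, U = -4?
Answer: -2978796596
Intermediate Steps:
f(Q, I) = 5 + 4*I (f(Q, I) = 5 - (-4)*I = 5 + 4*I)
w(F) = 2*F
Y = 3955 (Y = 2*(-21) - 1*(-3997) = -42 + 3997 = 3955)
W(S, D) = D*(5 + 4*D) (W(S, D) = (5 + 4*D)*D = D*(5 + 4*D))
(W(-126, 127) + 14413)*(Y - 41394) = (127*(5 + 4*127) + 14413)*(3955 - 41394) = (127*(5 + 508) + 14413)*(-37439) = (127*513 + 14413)*(-37439) = (65151 + 14413)*(-37439) = 79564*(-37439) = -2978796596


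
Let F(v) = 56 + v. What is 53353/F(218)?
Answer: 53353/274 ≈ 194.72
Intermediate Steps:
53353/F(218) = 53353/(56 + 218) = 53353/274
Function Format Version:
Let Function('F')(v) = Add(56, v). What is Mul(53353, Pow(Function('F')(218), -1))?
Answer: Rational(53353, 274) ≈ 194.72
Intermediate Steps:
Mul(53353, Pow(Function('F')(218), -1)) = Mul(53353, Pow(Add(56, 218), -1)) = Mul(53353, Pow(274, -1)) = Mul(53353, Rational(1, 274)) = Rational(53353, 274)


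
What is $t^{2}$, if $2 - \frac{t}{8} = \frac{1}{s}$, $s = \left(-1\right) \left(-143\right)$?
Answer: $\frac{5198400}{20449} \approx 254.21$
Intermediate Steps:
$s = 143$
$t = \frac{2280}{143}$ ($t = 16 - \frac{8}{143} = \frac{2280}{143} \approx 15.944$)
$t^{2} = \left(\frac{2280}{143}\right)^{2} = \frac{5198400}{20449}$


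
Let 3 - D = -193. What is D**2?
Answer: 38416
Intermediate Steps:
D = 196 (D = 3 - 1*(-193) = 3 + 193 = 196)
D**2 = 196**2 = 38416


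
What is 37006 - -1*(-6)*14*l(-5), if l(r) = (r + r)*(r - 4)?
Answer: 29446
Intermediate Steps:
l(r) = 2*r*(-4 + r) (l(r) = (2*r)*(-4 + r) = 2*r*(-4 + r))
37006 - -1*(-6)*14*l(-5) = 37006 - -1*(-6)*14*2*(-5)*(-4 - 5) = 37006 - 6*14*2*(-5)*(-9) = 37006 - 84*90 = 37006 - 1*7560 = 37006 - 7560 = 29446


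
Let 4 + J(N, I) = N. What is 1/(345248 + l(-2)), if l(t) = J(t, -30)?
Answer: 1/345242 ≈ 2.8965e-6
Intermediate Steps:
J(N, I) = -4 + N
l(t) = -4 + t
1/(345248 + l(-2)) = 1/(345248 + (-4 - 2)) = 1/(345248 - 6) = 1/345242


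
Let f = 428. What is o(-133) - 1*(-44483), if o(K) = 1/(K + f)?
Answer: 13122486/295 ≈ 44483.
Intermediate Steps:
o(K) = 1/(428 + K) (o(K) = 1/(K + 428) = 1/(428 + K))
o(-133) - 1*(-44483) = 1/(428 - 133) - 1*(-44483) = 1/295 + 44483 = 13122486/295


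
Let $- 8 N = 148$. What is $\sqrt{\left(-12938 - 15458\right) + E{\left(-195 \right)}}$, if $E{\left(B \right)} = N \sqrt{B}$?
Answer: $\frac{\sqrt{-113584 - 74 i \sqrt{195}}}{2} \approx 0.76652 - 168.51 i$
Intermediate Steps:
$N = - \frac{37}{2}$ ($N = \left(- \frac{1}{8}\right) 148 = - \frac{37}{2} \approx -18.5$)
$E{\left(B \right)} = - \frac{37 \sqrt{B}}{2}$
$\sqrt{\left(-12938 - 15458\right) + E{\left(-195 \right)}} = \sqrt{\left(-12938 - 15458\right) - \frac{37 \sqrt{-195}}{2}} = \sqrt{-28396 - \frac{37 i \sqrt{195}}{2}}$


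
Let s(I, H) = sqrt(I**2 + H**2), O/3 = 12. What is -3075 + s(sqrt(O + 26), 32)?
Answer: -3075 + sqrt(1086) ≈ -3042.0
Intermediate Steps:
O = 36 (O = 3*12 = 36)
s(I, H) = sqrt(H**2 + I**2)
-3075 + s(sqrt(O + 26), 32) = -3075 + sqrt(32**2 + (sqrt(36 + 26))**2) = -3075 + sqrt(1024 + (sqrt(62))**2) = -3075 + sqrt(1024 + 62) = -3075 + sqrt(1086)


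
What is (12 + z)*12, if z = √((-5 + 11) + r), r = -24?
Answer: 144 + 36*I*√2 ≈ 144.0 + 50.912*I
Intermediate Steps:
z = 3*I*√2 (z = √((-5 + 11) - 24) = √(6 - 24) = √(-18) = 3*I*√2 ≈ 4.2426*I)
(12 + z)*12 = (12 + 3*I*√2)*12 = 144 + 36*I*√2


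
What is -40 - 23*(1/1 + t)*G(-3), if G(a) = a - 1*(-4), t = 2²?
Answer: -155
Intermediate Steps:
t = 4
G(a) = 4 + a (G(a) = a + 4 = 4 + a)
-40 - 23*(1/1 + t)*G(-3) = -40 - 23*(1/1 + 4)*(4 - 3) = -40 - 23*(1 + 4) = -40 - 115 = -155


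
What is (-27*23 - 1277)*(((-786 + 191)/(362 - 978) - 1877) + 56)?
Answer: 151994687/44 ≈ 3.4544e+6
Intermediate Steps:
(-27*23 - 1277)*(((-786 + 191)/(362 - 978) - 1877) + 56) = (-621 - 1277)*((-595/(-616) - 1877) + 56) = -1898*((-595*(-1/616) - 1877) + 56) = -1898*((85/88 - 1877) + 56) = -1898*(-165091/88 + 56) = -1898*(-160163/88) = 151994687/44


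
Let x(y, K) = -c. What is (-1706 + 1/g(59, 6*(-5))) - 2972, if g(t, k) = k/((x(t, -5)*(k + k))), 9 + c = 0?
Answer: -4660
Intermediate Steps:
c = -9 (c = -9 + 0 = -9)
x(y, K) = 9 (x(y, K) = -1*(-9) = 9)
g(t, k) = 1/18 (g(t, k) = k/((9*(k + k))) = k/((9*(2*k))) = k/((18*k)) = k*(1/(18*k)) = 1/18)
(-1706 + 1/g(59, 6*(-5))) - 2972 = (-1706 + 1/(1/18)) - 2972 = (-1706 + 18) - 2972 = -1688 - 2972 = -4660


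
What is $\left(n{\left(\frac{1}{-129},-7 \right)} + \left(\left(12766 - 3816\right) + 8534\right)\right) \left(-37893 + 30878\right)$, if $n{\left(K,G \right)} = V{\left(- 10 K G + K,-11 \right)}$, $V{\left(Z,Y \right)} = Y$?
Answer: $-122573095$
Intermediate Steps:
$n{\left(K,G \right)} = -11$
$\left(n{\left(\frac{1}{-129},-7 \right)} + \left(\left(12766 - 3816\right) + 8534\right)\right) \left(-37893 + 30878\right) = \left(-11 + \left(\left(12766 - 3816\right) + 8534\right)\right) \left(-37893 + 30878\right) = \left(-11 + \left(8950 + 8534\right)\right) \left(-7015\right) = \left(-11 + 17484\right) \left(-7015\right) = 17473 \left(-7015\right) = -122573095$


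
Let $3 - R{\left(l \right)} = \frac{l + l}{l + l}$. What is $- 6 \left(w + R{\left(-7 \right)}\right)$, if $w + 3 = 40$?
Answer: $-234$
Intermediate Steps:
$w = 37$ ($w = -3 + 40 = 37$)
$R{\left(l \right)} = 2$ ($R{\left(l \right)} = 3 - \frac{l + l}{l + l} = 3 - \frac{2 l}{2 l} = 3 - 2 l \frac{1}{2 l} = 3 - 1 = 2$)
$- 6 \left(w + R{\left(-7 \right)}\right) = - 6 \left(37 + 2\right) = \left(-6\right) 39 = -234$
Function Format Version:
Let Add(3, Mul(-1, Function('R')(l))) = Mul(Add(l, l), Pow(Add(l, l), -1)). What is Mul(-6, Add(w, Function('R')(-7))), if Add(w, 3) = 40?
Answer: -234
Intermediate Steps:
w = 37 (w = Add(-3, 40) = 37)
Function('R')(l) = 2 (Function('R')(l) = Add(3, Mul(-1, Mul(Add(l, l), Pow(Add(l, l), -1)))) = Add(3, Mul(-1, Mul(Mul(2, l), Pow(Mul(2, l), -1)))) = Add(3, Mul(-1, Mul(Mul(2, l), Mul(Rational(1, 2), Pow(l, -1))))) = Add(3, Mul(-1, 1)) = Add(3, -1) = 2)
Mul(-6, Add(w, Function('R')(-7))) = Mul(-6, Add(37, 2)) = Mul(-6, 39) = -234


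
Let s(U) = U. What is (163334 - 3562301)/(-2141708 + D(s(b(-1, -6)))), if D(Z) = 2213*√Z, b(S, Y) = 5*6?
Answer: 26185592862/16499159123 + 54114489*√30/32998318246 ≈ 1.5961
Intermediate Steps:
b(S, Y) = 30
(163334 - 3562301)/(-2141708 + D(s(b(-1, -6)))) = (163334 - 3562301)/(-2141708 + 2213*√30) = -3398967/(-2141708 + 2213*√30)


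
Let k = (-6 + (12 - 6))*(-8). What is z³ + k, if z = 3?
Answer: 27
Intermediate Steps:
k = 0 (k = (-6 + 6)*(-8) = 0*(-8) = 0)
z³ + k = 3³ + 0 = 27 + 0 = 27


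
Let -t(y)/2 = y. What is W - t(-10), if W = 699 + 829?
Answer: 1508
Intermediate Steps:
t(y) = -2*y
W = 1528
W - t(-10) = 1528 - (-2)*(-10) = 1528 - 1*20 = 1528 - 20 = 1508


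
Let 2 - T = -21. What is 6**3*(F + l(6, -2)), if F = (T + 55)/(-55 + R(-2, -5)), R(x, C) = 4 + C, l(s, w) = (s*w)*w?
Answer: 34182/7 ≈ 4883.1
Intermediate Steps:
l(s, w) = s*w**2
T = 23 (T = 2 - 1*(-21) = 2 + 21 = 23)
F = -39/28 (F = (23 + 55)/(-55 + (4 - 5)) = 78/(-55 - 1) = 78/(-56) = 78*(-1/56) = -39/28 ≈ -1.3929)
6**3*(F + l(6, -2)) = 6**3*(-39/28 + 6*(-2)**2) = 216*(-39/28 + 6*4) = 216*(-39/28 + 24) = 216*(633/28) = 34182/7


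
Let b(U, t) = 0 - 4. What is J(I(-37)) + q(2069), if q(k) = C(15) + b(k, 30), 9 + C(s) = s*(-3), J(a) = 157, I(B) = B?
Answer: 99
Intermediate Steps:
b(U, t) = -4
C(s) = -9 - 3*s (C(s) = -9 + s*(-3) = -9 - 3*s)
q(k) = -58 (q(k) = (-9 - 3*15) - 4 = (-9 - 45) - 4 = -54 - 4 = -58)
J(I(-37)) + q(2069) = 157 - 58 = 99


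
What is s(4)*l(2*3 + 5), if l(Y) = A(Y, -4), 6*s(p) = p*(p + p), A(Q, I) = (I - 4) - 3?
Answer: -176/3 ≈ -58.667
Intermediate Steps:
A(Q, I) = -7 + I (A(Q, I) = (-4 + I) - 3 = -7 + I)
s(p) = p²/3 (s(p) = (p*(p + p))/6 = (p*(2*p))/6 = (2*p²)/6 = p²/3)
l(Y) = -11 (l(Y) = -7 - 4 = -11)
s(4)*l(2*3 + 5) = ((⅓)*4²)*(-11) = ((⅓)*16)*(-11) = (16/3)*(-11) = -176/3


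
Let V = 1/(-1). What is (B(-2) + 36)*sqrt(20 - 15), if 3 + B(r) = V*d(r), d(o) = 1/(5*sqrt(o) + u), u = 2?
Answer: 5*(33*sqrt(10) - 13*I*sqrt(5))/(-2*I + 5*sqrt(2)) ≈ 73.707 + 0.2928*I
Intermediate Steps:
d(o) = 1/(2 + 5*sqrt(o)) (d(o) = 1/(5*sqrt(o) + 2) = 1/(2 + 5*sqrt(o)))
V = -1
B(r) = -3 - 1/(2 + 5*sqrt(r))
(B(-2) + 36)*sqrt(20 - 15) = ((-7 - 15*I*sqrt(2))/(2 + 5*sqrt(-2)) + 36)*sqrt(20 - 15) = ((-7 - 15*I*sqrt(2))/(2 + 5*(I*sqrt(2))) + 36)*sqrt(5) = ((-7 - 15*I*sqrt(2))/(2 + 5*I*sqrt(2)) + 36)*sqrt(5) = (36 + (-7 - 15*I*sqrt(2))/(2 + 5*I*sqrt(2)))*sqrt(5) = sqrt(5)*(36 + (-7 - 15*I*sqrt(2))/(2 + 5*I*sqrt(2)))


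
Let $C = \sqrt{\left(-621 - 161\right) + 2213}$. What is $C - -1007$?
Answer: $1007 + 3 \sqrt{159} \approx 1044.8$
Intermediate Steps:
$C = 3 \sqrt{159}$ ($C = \sqrt{\left(-621 - 161\right) + 2213} = \sqrt{-782 + 2213} = \sqrt{1431} = 3 \sqrt{159} \approx 37.829$)
$C - -1007 = 3 \sqrt{159} - -1007 = 3 \sqrt{159} + 1007 = 1007 + 3 \sqrt{159}$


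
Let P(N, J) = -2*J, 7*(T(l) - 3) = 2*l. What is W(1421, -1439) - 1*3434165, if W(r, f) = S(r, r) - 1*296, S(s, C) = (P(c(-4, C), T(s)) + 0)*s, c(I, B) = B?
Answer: -4596839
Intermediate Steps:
T(l) = 3 + 2*l/7 (T(l) = 3 + (2*l)/7 = 3 + 2*l/7)
S(s, C) = s*(-6 - 4*s/7) (S(s, C) = (-2*(3 + 2*s/7) + 0)*s = ((-6 - 4*s/7) + 0)*s = (-6 - 4*s/7)*s = s*(-6 - 4*s/7))
W(r, f) = -296 + 2*r*(-21 - 2*r)/7 (W(r, f) = 2*r*(-21 - 2*r)/7 - 1*296 = 2*r*(-21 - 2*r)/7 - 296 = -296 + 2*r*(-21 - 2*r)/7)
W(1421, -1439) - 1*3434165 = (-296 + (2/7)*1421*(-21 - 2*1421)) - 1*3434165 = (-296 + (2/7)*1421*(-21 - 2842)) - 3434165 = (-296 + (2/7)*1421*(-2863)) - 3434165 = (-296 - 1162378) - 3434165 = -1162674 - 3434165 = -4596839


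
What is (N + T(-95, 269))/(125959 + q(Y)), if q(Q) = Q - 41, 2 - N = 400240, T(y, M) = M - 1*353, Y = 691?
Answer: -400322/126609 ≈ -3.1619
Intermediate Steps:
T(y, M) = -353 + M (T(y, M) = M - 353 = -353 + M)
N = -400238 (N = 2 - 1*400240 = 2 - 400240 = -400238)
q(Q) = -41 + Q
(N + T(-95, 269))/(125959 + q(Y)) = (-400238 + (-353 + 269))/(125959 + (-41 + 691)) = (-400238 - 84)/(125959 + 650) = -400322/126609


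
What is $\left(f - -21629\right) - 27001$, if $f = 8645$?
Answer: $3273$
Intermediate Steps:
$\left(f - -21629\right) - 27001 = \left(8645 - -21629\right) - 27001 = \left(8645 + 21629\right) - 27001 = 30274 - 27001 = 3273$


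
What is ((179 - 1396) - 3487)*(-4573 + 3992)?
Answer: 2733024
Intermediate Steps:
((179 - 1396) - 3487)*(-4573 + 3992) = (-1217 - 3487)*(-581) = -4704*(-581) = 2733024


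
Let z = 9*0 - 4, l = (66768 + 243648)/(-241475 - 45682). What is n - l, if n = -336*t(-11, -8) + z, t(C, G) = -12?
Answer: 385659604/95719 ≈ 4029.1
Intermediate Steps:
l = -103472/95719 (l = 310416/(-287157) = 310416*(-1/287157) = -103472/95719 ≈ -1.0810)
z = -4 (z = 0 - 4 = -4)
n = 4028 (n = -336*(-12) - 4 = 4032 - 4 = 4028)
n - l = 4028 - 1*(-103472/95719) = 4028 + 103472/95719 = 385659604/95719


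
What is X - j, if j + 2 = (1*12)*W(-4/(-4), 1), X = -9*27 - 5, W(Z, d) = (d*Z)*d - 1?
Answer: -246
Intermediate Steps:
W(Z, d) = -1 + Z*d**2 (W(Z, d) = (Z*d)*d - 1 = Z*d**2 - 1 = -1 + Z*d**2)
X = -248 (X = -243 - 5 = -248)
j = -2 (j = -2 + (1*12)*(-1 - 4/(-4)*1**2) = -2 + 12*(-1 - 4*(-1/4)*1) = -2 + 12*(-1 + 1*1) = -2 + 12*(-1 + 1) = -2 + 12*0 = -2 + 0 = -2)
X - j = -248 - 1*(-2) = -248 + 2 = -246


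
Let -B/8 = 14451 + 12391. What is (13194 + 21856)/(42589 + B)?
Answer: -35050/172147 ≈ -0.20361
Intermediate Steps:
B = -214736 (B = -8*(14451 + 12391) = -8*26842 = -214736)
(13194 + 21856)/(42589 + B) = (13194 + 21856)/(42589 - 214736) = 35050/(-172147) = 35050*(-1/172147) = -35050/172147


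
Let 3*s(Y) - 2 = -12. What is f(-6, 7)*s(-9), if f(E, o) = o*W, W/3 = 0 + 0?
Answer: 0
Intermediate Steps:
W = 0 (W = 3*(0 + 0) = 3*0 = 0)
s(Y) = -10/3 (s(Y) = ⅔ + (⅓)*(-12) = ⅔ - 4 = -10/3)
f(E, o) = 0 (f(E, o) = o*0 = 0)
f(-6, 7)*s(-9) = 0*(-10/3) = 0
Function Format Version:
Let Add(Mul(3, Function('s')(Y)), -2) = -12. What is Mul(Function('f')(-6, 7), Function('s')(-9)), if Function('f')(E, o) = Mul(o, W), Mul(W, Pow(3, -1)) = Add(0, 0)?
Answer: 0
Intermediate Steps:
W = 0 (W = Mul(3, Add(0, 0)) = Mul(3, 0) = 0)
Function('s')(Y) = Rational(-10, 3) (Function('s')(Y) = Add(Rational(2, 3), Mul(Rational(1, 3), -12)) = Add(Rational(2, 3), -4) = Rational(-10, 3))
Function('f')(E, o) = 0 (Function('f')(E, o) = Mul(o, 0) = 0)
Mul(Function('f')(-6, 7), Function('s')(-9)) = Mul(0, Rational(-10, 3)) = 0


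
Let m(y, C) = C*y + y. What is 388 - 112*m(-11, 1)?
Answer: 2852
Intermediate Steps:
m(y, C) = y + C*y
388 - 112*m(-11, 1) = 388 - (-1232)*(1 + 1) = 388 - (-1232)*2 = 388 - 112*(-22) = 388 + 2464 = 2852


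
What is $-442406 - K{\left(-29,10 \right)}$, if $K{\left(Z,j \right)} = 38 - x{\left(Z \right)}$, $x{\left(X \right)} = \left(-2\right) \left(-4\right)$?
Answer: $-442436$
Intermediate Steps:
$x{\left(X \right)} = 8$
$K{\left(Z,j \right)} = 30$ ($K{\left(Z,j \right)} = 38 - 8 = 30$)
$-442406 - K{\left(-29,10 \right)} = -442406 - 30 = -442436$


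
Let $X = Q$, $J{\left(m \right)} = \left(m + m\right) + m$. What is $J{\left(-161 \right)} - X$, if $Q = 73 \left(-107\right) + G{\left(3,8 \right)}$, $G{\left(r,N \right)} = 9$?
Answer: $7319$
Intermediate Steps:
$J{\left(m \right)} = 3 m$ ($J{\left(m \right)} = 2 m + m = 3 m$)
$Q = -7802$ ($Q = 73 \left(-107\right) + 9 = -7811 + 9 = -7802$)
$X = -7802$
$J{\left(-161 \right)} - X = 3 \left(-161\right) - -7802 = -483 + 7802 = 7319$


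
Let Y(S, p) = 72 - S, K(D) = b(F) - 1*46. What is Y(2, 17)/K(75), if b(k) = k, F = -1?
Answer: -70/47 ≈ -1.4894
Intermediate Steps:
K(D) = -47 (K(D) = -1 - 1*46 = -1 - 46 = -47)
Y(2, 17)/K(75) = (72 - 1*2)/(-47) = (72 - 2)*(-1/47) = 70*(-1/47) = -70/47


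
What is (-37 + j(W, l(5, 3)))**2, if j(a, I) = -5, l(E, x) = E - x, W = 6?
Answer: 1764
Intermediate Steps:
(-37 + j(W, l(5, 3)))**2 = (-37 - 5)**2 = (-42)**2 = 1764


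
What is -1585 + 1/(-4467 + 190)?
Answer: -6779046/4277 ≈ -1585.0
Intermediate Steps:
-1585 + 1/(-4467 + 190) = -1585 + 1/(-4277) = -1585 - 1/4277 = -6779046/4277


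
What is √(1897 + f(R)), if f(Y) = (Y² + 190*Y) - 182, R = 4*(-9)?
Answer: I*√3829 ≈ 61.879*I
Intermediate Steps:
R = -36
f(Y) = -182 + Y² + 190*Y
√(1897 + f(R)) = √(1897 + (-182 + (-36)² + 190*(-36))) = √(1897 + (-182 + 1296 - 6840)) = √(1897 - 5726) = √(-3829) = I*√3829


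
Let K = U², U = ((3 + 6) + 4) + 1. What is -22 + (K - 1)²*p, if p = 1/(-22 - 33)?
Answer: -7847/11 ≈ -713.36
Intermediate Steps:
p = -1/55 (p = 1/(-55) = -1/55 ≈ -0.018182)
U = 14 (U = (9 + 4) + 1 = 13 + 1 = 14)
K = 196 (K = 14² = 196)
-22 + (K - 1)²*p = -22 + (196 - 1)²*(-1/55) = -22 + 195²*(-1/55) = -22 + 38025*(-1/55) = -22 - 7605/11 = -7847/11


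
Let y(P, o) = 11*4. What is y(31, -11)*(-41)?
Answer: -1804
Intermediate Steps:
y(P, o) = 44
y(31, -11)*(-41) = 44*(-41) = -1804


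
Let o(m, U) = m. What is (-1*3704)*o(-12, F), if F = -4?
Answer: 44448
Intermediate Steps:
(-1*3704)*o(-12, F) = -1*3704*(-12) = -3704*(-12) = 44448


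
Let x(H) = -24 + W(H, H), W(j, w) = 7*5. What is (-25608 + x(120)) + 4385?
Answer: -21212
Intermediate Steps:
W(j, w) = 35
x(H) = 11 (x(H) = -24 + 35 = 11)
(-25608 + x(120)) + 4385 = (-25608 + 11) + 4385 = -25597 + 4385 = -21212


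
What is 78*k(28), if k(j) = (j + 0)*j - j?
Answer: 58968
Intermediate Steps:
k(j) = j² - j (k(j) = j*j - j = j² - j)
78*k(28) = 78*(28*(-1 + 28)) = 78*(28*27) = 78*756 = 58968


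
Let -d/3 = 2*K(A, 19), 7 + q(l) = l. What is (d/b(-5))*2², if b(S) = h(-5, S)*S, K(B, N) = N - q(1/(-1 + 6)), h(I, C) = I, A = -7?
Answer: -3096/125 ≈ -24.768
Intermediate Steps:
q(l) = -7 + l
K(B, N) = 34/5 + N (K(B, N) = N - (-7 + 1/(-1 + 6)) = N - (-7 + 1/5) = N - (-7 + ⅕) = N - 1*(-34/5) = N + 34/5 = 34/5 + N)
d = -774/5 (d = -6*(34/5 + 19) = -6*129/5 = -3*258/5 = -774/5 ≈ -154.80)
b(S) = -5*S
(d/b(-5))*2² = -774/(5*((-5*(-5))))*2² = -774/5/25*4 = -774/5*1/25*4 = -774/125*4 = -3096/125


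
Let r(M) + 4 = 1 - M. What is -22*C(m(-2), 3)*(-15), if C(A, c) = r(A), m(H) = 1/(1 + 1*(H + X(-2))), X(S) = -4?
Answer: -924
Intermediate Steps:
r(M) = -3 - M (r(M) = -4 + (1 - M) = -3 - M)
m(H) = 1/(-3 + H) (m(H) = 1/(1 + 1*(H - 4)) = 1/(1 + 1*(-4 + H)) = 1/(1 + (-4 + H)) = 1/(-3 + H))
C(A, c) = -3 - A
-22*C(m(-2), 3)*(-15) = -22*(-3 - 1/(-3 - 2))*(-15) = -22*(-3 - 1/(-5))*(-15) = -22*(-3 - 1*(-⅕))*(-15) = -22*(-3 + ⅕)*(-15) = -22*(-14/5)*(-15) = (308/5)*(-15) = -924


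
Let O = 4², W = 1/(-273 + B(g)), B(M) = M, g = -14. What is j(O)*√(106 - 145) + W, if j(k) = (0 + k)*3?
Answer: -1/287 + 48*I*√39 ≈ -0.0034843 + 299.76*I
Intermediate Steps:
W = -1/287 (W = 1/(-273 - 14) = 1/(-287) = -1/287 ≈ -0.0034843)
O = 16
j(k) = 3*k (j(k) = k*3 = 3*k)
j(O)*√(106 - 145) + W = (3*16)*√(106 - 145) - 1/287 = 48*√(-39) - 1/287 = 48*(I*√39) - 1/287 = 48*I*√39 - 1/287 = -1/287 + 48*I*√39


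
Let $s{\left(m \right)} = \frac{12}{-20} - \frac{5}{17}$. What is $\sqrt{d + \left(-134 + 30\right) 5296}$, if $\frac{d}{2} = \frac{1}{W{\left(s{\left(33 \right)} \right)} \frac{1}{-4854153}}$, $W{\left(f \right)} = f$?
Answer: $\frac{\sqrt{14883582094}}{38} \approx 3210.5$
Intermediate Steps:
$s{\left(m \right)} = - \frac{76}{85}$ ($s{\left(m \right)} = 12 \left(- \frac{1}{20}\right) - \frac{5}{17} = - \frac{3}{5} - \frac{5}{17} = - \frac{76}{85}$)
$d = \frac{412603005}{38}$ ($d = \frac{2}{\left(- \frac{76}{85}\right) \frac{1}{-4854153}} = \frac{2}{\left(- \frac{76}{85}\right) \left(- \frac{1}{4854153}\right)} = \frac{2}{\frac{76}{412603005}} = 2 \cdot \frac{412603005}{76} = \frac{412603005}{38} \approx 1.0858 \cdot 10^{7}$)
$\sqrt{d + \left(-134 + 30\right) 5296} = \sqrt{\frac{412603005}{38} + \left(-134 + 30\right) 5296} = \sqrt{\frac{412603005}{38} - 550784} = \sqrt{\frac{391673213}{38}} = \frac{\sqrt{14883582094}}{38}$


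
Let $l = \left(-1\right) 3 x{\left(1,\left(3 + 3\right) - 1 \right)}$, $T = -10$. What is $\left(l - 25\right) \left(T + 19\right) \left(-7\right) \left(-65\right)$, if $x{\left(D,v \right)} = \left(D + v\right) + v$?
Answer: $-237510$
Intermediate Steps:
$x{\left(D,v \right)} = D + 2 v$
$l = -33$ ($l = \left(-1\right) 3 \left(1 + 2 \left(\left(3 + 3\right) - 1\right)\right) = - 3 \left(1 + 2 \left(6 - 1\right)\right) = - 3 \left(1 + 2 \cdot 5\right) = - 3 \left(1 + 10\right) = \left(-3\right) 11 = -33$)
$\left(l - 25\right) \left(T + 19\right) \left(-7\right) \left(-65\right) = \left(-33 - 25\right) \left(-10 + 19\right) \left(-7\right) \left(-65\right) = \left(-58\right) 9 \left(-7\right) \left(-65\right) = \left(-522\right) \left(-7\right) \left(-65\right) = 3654 \left(-65\right) = -237510$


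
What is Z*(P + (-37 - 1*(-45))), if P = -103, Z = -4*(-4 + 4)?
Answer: 0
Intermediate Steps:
Z = 0 (Z = -4*0 = 0)
Z*(P + (-37 - 1*(-45))) = 0*(-103 + (-37 - 1*(-45))) = 0*(-103 + (-37 + 45)) = 0*(-103 + 8) = 0*(-95) = 0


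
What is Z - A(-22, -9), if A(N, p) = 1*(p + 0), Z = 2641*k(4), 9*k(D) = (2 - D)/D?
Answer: -2479/18 ≈ -137.72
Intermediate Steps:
k(D) = (2 - D)/(9*D) (k(D) = ((2 - D)/D)/9 = (2 - D)/(9*D))
Z = -2641/18 (Z = 2641*((⅑)*(2 - 1*4)/4) = 2641*((⅑)*(¼)*(2 - 4)) = 2641*((⅑)*(¼)*(-2)) = 2641*(-1/18) = -2641/18 ≈ -146.72)
A(N, p) = p (A(N, p) = 1*p = p)
Z - A(-22, -9) = -2641/18 - 1*(-9) = -2641/18 + 9 = -2479/18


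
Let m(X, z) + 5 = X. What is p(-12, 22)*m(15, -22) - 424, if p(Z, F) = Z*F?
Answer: -3064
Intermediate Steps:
p(Z, F) = F*Z
m(X, z) = -5 + X
p(-12, 22)*m(15, -22) - 424 = (22*(-12))*(-5 + 15) - 424 = -264*10 - 424 = -2640 - 424 = -3064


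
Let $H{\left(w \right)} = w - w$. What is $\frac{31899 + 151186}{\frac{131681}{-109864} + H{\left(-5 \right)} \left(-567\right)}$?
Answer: $- \frac{20114450440}{131681} \approx -1.5275 \cdot 10^{5}$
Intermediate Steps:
$H{\left(w \right)} = 0$
$\frac{31899 + 151186}{\frac{131681}{-109864} + H{\left(-5 \right)} \left(-567\right)} = \frac{31899 + 151186}{\frac{131681}{-109864} + 0 \left(-567\right)} = \frac{183085}{131681 \left(- \frac{1}{109864}\right) + 0} = \frac{183085}{- \frac{131681}{109864} + 0} = \frac{183085}{- \frac{131681}{109864}} = 183085 \left(- \frac{109864}{131681}\right) = - \frac{20114450440}{131681}$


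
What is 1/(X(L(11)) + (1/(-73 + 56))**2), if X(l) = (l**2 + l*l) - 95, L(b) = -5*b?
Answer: 289/1720996 ≈ 0.00016793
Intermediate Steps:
X(l) = -95 + 2*l**2 (X(l) = (l**2 + l**2) - 95 = 2*l**2 - 95 = -95 + 2*l**2)
1/(X(L(11)) + (1/(-73 + 56))**2) = 1/((-95 + 2*(-5*11)**2) + (1/(-73 + 56))**2) = 1/((-95 + 2*(-55)**2) + (1/(-17))**2) = 1/((-95 + 2*3025) + (-1/17)**2) = 1/((-95 + 6050) + 1/289) = 1/(5955 + 1/289) = 1/(1720996/289) = 289/1720996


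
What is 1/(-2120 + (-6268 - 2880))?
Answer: -1/11268 ≈ -8.8747e-5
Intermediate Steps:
1/(-2120 + (-6268 - 2880)) = 1/(-2120 - 9148) = 1/(-11268) = -1/11268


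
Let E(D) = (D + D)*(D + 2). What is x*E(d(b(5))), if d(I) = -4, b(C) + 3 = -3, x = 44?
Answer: 704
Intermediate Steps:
b(C) = -6 (b(C) = -3 - 3 = -6)
E(D) = 2*D*(2 + D) (E(D) = (2*D)*(2 + D) = 2*D*(2 + D))
x*E(d(b(5))) = 44*(2*(-4)*(2 - 4)) = 44*(2*(-4)*(-2)) = 44*16 = 704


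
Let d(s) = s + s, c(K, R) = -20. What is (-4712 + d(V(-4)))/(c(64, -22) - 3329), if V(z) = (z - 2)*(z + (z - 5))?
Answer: 268/197 ≈ 1.3604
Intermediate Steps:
V(z) = (-5 + 2*z)*(-2 + z) (V(z) = (-2 + z)*(z + (-5 + z)) = (-2 + z)*(-5 + 2*z) = (-5 + 2*z)*(-2 + z))
d(s) = 2*s
(-4712 + d(V(-4)))/(c(64, -22) - 3329) = (-4712 + 2*(10 - 9*(-4) + 2*(-4)²))/(-20 - 3329) = (-4712 + 2*(10 + 36 + 2*16))/(-3349) = (-4712 + 2*(10 + 36 + 32))*(-1/3349) = (-4712 + 2*78)*(-1/3349) = (-4712 + 156)*(-1/3349) = -4556*(-1/3349) = 268/197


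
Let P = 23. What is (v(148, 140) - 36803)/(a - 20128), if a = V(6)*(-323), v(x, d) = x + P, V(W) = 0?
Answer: 4579/2516 ≈ 1.8200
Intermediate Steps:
v(x, d) = 23 + x (v(x, d) = x + 23 = 23 + x)
a = 0 (a = 0*(-323) = 0)
(v(148, 140) - 36803)/(a - 20128) = ((23 + 148) - 36803)/(0 - 20128) = (171 - 36803)/(-20128) = -36632*(-1/20128) = 4579/2516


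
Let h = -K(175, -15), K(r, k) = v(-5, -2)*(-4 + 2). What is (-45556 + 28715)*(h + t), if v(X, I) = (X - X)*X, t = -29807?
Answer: 501979687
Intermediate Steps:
v(X, I) = 0 (v(X, I) = 0*X = 0)
K(r, k) = 0 (K(r, k) = 0*(-4 + 2) = 0*(-2) = 0)
h = 0 (h = -1*0 = 0)
(-45556 + 28715)*(h + t) = (-45556 + 28715)*(0 - 29807) = -16841*(-29807) = 501979687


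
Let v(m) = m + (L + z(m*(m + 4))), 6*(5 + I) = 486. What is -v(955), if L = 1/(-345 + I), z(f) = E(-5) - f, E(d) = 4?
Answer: 246104335/269 ≈ 9.1489e+5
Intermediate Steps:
I = 76 (I = -5 + (1/6)*486 = -5 + 81 = 76)
z(f) = 4 - f
L = -1/269 (L = 1/(-345 + 76) = 1/(-269) = -1/269 ≈ -0.0037175)
v(m) = 1075/269 + m - m*(4 + m) (v(m) = m + (-1/269 + (4 - m*(m + 4))) = m + (-1/269 + (4 - m*(4 + m))) = m + (1075/269 - m*(4 + m)) = 1075/269 + m - m*(4 + m))
-v(955) = -(1075/269 - 1*955**2 - 3*955) = -(1075/269 - 1*912025 - 2865) = -(1075/269 - 912025 - 2865) = -1*(-246104335/269) = 246104335/269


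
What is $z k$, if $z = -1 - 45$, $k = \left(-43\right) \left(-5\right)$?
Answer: $-9890$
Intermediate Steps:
$k = 215$
$z = -46$ ($z = -1 - 45 = -46$)
$z k = \left(-46\right) 215 = -9890$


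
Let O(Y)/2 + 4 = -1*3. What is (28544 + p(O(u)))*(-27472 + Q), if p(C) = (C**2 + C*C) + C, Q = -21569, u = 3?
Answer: -1418363802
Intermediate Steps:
O(Y) = -14 (O(Y) = -8 + 2*(-1*3) = -8 + 2*(-3) = -8 - 6 = -14)
p(C) = C + 2*C**2 (p(C) = (C**2 + C**2) + C = 2*C**2 + C = C + 2*C**2)
(28544 + p(O(u)))*(-27472 + Q) = (28544 - 14*(1 + 2*(-14)))*(-27472 - 21569) = (28544 - 14*(1 - 28))*(-49041) = (28544 - 14*(-27))*(-49041) = (28544 + 378)*(-49041) = 28922*(-49041) = -1418363802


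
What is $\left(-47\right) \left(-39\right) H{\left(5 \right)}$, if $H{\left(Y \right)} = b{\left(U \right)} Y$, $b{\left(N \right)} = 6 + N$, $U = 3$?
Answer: $82485$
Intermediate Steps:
$H{\left(Y \right)} = 9 Y$ ($H{\left(Y \right)} = \left(6 + 3\right) Y = 9 Y$)
$\left(-47\right) \left(-39\right) H{\left(5 \right)} = \left(-47\right) \left(-39\right) 9 \cdot 5 = 1833 \cdot 45 = 82485$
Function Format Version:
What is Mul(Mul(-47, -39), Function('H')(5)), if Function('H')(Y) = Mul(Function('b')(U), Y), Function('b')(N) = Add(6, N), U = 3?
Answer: 82485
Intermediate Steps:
Function('H')(Y) = Mul(9, Y) (Function('H')(Y) = Mul(Add(6, 3), Y) = Mul(9, Y))
Mul(Mul(-47, -39), Function('H')(5)) = Mul(Mul(-47, -39), Mul(9, 5)) = Mul(1833, 45) = 82485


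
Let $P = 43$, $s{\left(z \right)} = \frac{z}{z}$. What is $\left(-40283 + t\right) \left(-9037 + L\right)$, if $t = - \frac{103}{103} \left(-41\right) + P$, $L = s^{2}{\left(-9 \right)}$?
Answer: $363238164$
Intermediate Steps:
$s{\left(z \right)} = 1$
$L = 1$ ($L = 1^{2} = 1$)
$t = 84$ ($t = - \frac{103}{103} \left(-41\right) + 43 = \left(-103\right) \frac{1}{103} \left(-41\right) + 43 = \left(-1\right) \left(-41\right) + 43 = 41 + 43 = 84$)
$\left(-40283 + t\right) \left(-9037 + L\right) = \left(-40283 + 84\right) \left(-9037 + 1\right) = \left(-40199\right) \left(-9036\right) = 363238164$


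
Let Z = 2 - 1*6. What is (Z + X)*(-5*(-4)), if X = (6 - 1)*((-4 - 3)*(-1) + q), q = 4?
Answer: 1020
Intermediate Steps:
X = 55 (X = (6 - 1)*((-4 - 3)*(-1) + 4) = 5*(-7*(-1) + 4) = 5*(7 + 4) = 5*11 = 55)
Z = -4 (Z = 2 - 6 = -4)
(Z + X)*(-5*(-4)) = (-4 + 55)*(-5*(-4)) = 51*20 = 1020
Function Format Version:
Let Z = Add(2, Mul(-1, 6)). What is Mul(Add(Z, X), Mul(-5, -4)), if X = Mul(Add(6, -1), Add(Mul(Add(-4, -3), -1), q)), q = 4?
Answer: 1020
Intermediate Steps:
X = 55 (X = Mul(Add(6, -1), Add(Mul(Add(-4, -3), -1), 4)) = Mul(5, Add(Mul(-7, -1), 4)) = Mul(5, Add(7, 4)) = Mul(5, 11) = 55)
Z = -4 (Z = Add(2, -6) = -4)
Mul(Add(Z, X), Mul(-5, -4)) = Mul(Add(-4, 55), Mul(-5, -4)) = Mul(51, 20) = 1020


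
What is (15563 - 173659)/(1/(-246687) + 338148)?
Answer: -39000227952/83416715675 ≈ -0.46754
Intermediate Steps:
(15563 - 173659)/(1/(-246687) + 338148) = -158096/(-1/246687 + 338148) = -158096/83416715675/246687 = -158096*246687/83416715675 = -39000227952/83416715675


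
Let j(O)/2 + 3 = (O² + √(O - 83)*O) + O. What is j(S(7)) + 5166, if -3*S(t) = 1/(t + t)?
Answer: 4551079/882 - I*√146454/882 ≈ 5160.0 - 0.43389*I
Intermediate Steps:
S(t) = -1/(6*t) (S(t) = -1/(3*(t + t)) = -1/(2*t)/3 = -1/(6*t))
j(O) = -6 + 2*O + 2*O² + 2*O*√(-83 + O) (j(O) = -6 + 2*((O² + √(O - 83)*O) + O) = -6 + 2*((O² + √(-83 + O)*O) + O) = -6 + 2*((O² + O*√(-83 + O)) + O) = -6 + 2*(O + O² + O*√(-83 + O)) = -6 + (2*O + 2*O² + 2*O*√(-83 + O)) = -6 + 2*O + 2*O² + 2*O*√(-83 + O))
j(S(7)) + 5166 = (-6 + 2*(-⅙/7) + 2*(-⅙/7)² + 2*(-⅙/7)*√(-83 - ⅙/7)) + 5166 = (-6 + 2*(-⅙*⅐) + 2*(-⅙*⅐)² + 2*(-⅙*⅐)*√(-83 - ⅙*⅐)) + 5166 = (-6 + 2*(-1/42) + 2*(-1/42)² + 2*(-1/42)*√(-83 - 1/42)) + 5166 = (-6 - 1/21 + 2*(1/1764) + 2*(-1/42)*√(-3487/42)) + 5166 = (-6 - 1/21 + 1/882 + 2*(-1/42)*(I*√146454/42)) + 5166 = (-6 - 1/21 + 1/882 - I*√146454/882) + 5166 = (-5333/882 - I*√146454/882) + 5166 = 4551079/882 - I*√146454/882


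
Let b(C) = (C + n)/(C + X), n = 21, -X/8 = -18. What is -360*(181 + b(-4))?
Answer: -456426/7 ≈ -65204.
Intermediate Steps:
X = 144 (X = -8*(-18) = 144)
b(C) = (21 + C)/(144 + C) (b(C) = (C + 21)/(C + 144) = (21 + C)/(144 + C))
-360*(181 + b(-4)) = -360*(181 + (21 - 4)/(144 - 4)) = -360*(181 + 17/140) = -360*25357/140 = -456426/7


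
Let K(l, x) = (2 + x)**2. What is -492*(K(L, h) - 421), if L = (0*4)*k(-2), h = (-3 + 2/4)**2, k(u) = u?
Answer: 694581/4 ≈ 1.7365e+5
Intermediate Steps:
h = 25/4 (h = (-3 + 2*(1/4))**2 = (-3 + 1/2)**2 = (-5/2)**2 = 25/4 ≈ 6.2500)
L = 0 (L = (0*4)*(-2) = 0*(-2) = 0)
-492*(K(L, h) - 421) = -492*((2 + 25/4)**2 - 421) = -492*((33/4)**2 - 421) = -492*(1089/16 - 421) = -492*(-5647/16) = 694581/4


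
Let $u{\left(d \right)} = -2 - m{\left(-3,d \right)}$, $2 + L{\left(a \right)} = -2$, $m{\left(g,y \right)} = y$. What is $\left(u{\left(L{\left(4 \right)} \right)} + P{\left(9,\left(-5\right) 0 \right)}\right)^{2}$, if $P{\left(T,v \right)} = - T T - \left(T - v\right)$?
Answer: $7744$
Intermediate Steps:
$L{\left(a \right)} = -4$ ($L{\left(a \right)} = -2 - 2 = -4$)
$u{\left(d \right)} = -2 - d$
$P{\left(T,v \right)} = v - T - T^{2}$ ($P{\left(T,v \right)} = - T^{2} - \left(T - v\right) = v - T - T^{2}$)
$\left(u{\left(L{\left(4 \right)} \right)} + P{\left(9,\left(-5\right) 0 \right)}\right)^{2} = \left(\left(-2 - -4\right) - 90\right)^{2} = \left(\left(-2 + 4\right) - 90\right)^{2} = \left(2 - 90\right)^{2} = \left(-88\right)^{2} = 7744$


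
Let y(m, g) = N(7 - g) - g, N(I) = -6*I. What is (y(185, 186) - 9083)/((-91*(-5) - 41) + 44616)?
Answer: -1639/9006 ≈ -0.18199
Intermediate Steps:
y(m, g) = -42 + 5*g (y(m, g) = -6*(7 - g) - g = (-42 + 6*g) - g = -42 + 5*g)
(y(185, 186) - 9083)/((-91*(-5) - 41) + 44616) = ((-42 + 5*186) - 9083)/((-91*(-5) - 41) + 44616) = ((-42 + 930) - 9083)/((455 - 41) + 44616) = (888 - 9083)/(414 + 44616) = -8195/45030 = -8195*1/45030 = -1639/9006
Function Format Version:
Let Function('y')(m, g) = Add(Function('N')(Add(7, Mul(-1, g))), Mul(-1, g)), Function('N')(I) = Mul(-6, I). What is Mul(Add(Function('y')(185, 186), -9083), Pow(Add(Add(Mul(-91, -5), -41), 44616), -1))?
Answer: Rational(-1639, 9006) ≈ -0.18199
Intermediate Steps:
Function('y')(m, g) = Add(-42, Mul(5, g)) (Function('y')(m, g) = Add(Mul(-6, Add(7, Mul(-1, g))), Mul(-1, g)) = Add(Add(-42, Mul(6, g)), Mul(-1, g)) = Add(-42, Mul(5, g)))
Mul(Add(Function('y')(185, 186), -9083), Pow(Add(Add(Mul(-91, -5), -41), 44616), -1)) = Mul(Add(Add(-42, Mul(5, 186)), -9083), Pow(Add(Add(Mul(-91, -5), -41), 44616), -1)) = Mul(Add(Add(-42, 930), -9083), Pow(Add(Add(455, -41), 44616), -1)) = Mul(Add(888, -9083), Pow(Add(414, 44616), -1)) = Mul(-8195, Pow(45030, -1)) = Mul(-8195, Rational(1, 45030)) = Rational(-1639, 9006)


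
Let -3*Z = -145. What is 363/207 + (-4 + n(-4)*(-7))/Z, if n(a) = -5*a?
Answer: -12263/10005 ≈ -1.2257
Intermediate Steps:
Z = 145/3 (Z = -1/3*(-145) = 145/3 ≈ 48.333)
363/207 + (-4 + n(-4)*(-7))/Z = 363/207 + (-4 - 5*(-4)*(-7))/(145/3) = 363*(1/207) + (-4 + 20*(-7))*(3/145) = 121/69 + (-4 - 140)*(3/145) = 121/69 - 144*3/145 = 121/69 - 432/145 = -12263/10005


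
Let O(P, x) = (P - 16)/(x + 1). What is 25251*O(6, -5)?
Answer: 126255/2 ≈ 63128.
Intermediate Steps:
O(P, x) = (-16 + P)/(1 + x)
25251*O(6, -5) = 25251*((-16 + 6)/(1 - 5)) = 25251*(-10/(-4)) = 25251*(-¼*(-10)) = 25251*(5/2) = 126255/2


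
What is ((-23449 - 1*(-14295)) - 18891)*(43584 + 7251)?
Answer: -1425667575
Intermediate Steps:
((-23449 - 1*(-14295)) - 18891)*(43584 + 7251) = ((-23449 + 14295) - 18891)*50835 = (-9154 - 18891)*50835 = -28045*50835 = -1425667575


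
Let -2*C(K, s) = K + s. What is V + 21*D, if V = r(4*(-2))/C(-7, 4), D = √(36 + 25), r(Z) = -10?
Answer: -20/3 + 21*√61 ≈ 157.35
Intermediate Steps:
C(K, s) = -K/2 - s/2 (C(K, s) = -(K + s)/2 = -K/2 - s/2)
D = √61 ≈ 7.8102
V = -20/3 (V = -10/(-½*(-7) - ½*4) = -10/(7/2 - 2) = -10/3/2 = -10*⅔ = -20/3 ≈ -6.6667)
V + 21*D = -20/3 + 21*√61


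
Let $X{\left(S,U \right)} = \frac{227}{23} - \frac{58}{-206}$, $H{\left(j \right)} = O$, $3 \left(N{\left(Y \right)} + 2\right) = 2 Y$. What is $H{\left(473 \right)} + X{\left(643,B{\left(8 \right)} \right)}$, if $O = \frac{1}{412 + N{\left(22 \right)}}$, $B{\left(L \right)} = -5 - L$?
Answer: $\frac{30644259}{3018106} \approx 10.153$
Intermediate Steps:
$N{\left(Y \right)} = -2 + \frac{2 Y}{3}$
$O = \frac{3}{1274}$ ($O = \frac{1}{412 + \left(-2 + \frac{2}{3} \cdot 22\right)} = \frac{1}{412 + \left(-2 + \frac{44}{3}\right)} = \frac{1}{412 + \frac{38}{3}} = \frac{1}{\frac{1274}{3}} = \frac{3}{1274} \approx 0.0023548$)
$H{\left(j \right)} = \frac{3}{1274}$
$X{\left(S,U \right)} = \frac{24048}{2369}$ ($X{\left(S,U \right)} = 227 \cdot \frac{1}{23} - - \frac{29}{103} = \frac{227}{23} + \frac{29}{103} = \frac{24048}{2369}$)
$H{\left(473 \right)} + X{\left(643,B{\left(8 \right)} \right)} = \frac{3}{1274} + \frac{24048}{2369} = \frac{30644259}{3018106}$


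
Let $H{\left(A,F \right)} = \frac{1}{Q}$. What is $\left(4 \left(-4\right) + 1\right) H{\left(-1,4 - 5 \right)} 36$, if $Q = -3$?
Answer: $180$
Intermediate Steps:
$H{\left(A,F \right)} = - \frac{1}{3}$ ($H{\left(A,F \right)} = \frac{1}{-3} = - \frac{1}{3}$)
$\left(4 \left(-4\right) + 1\right) H{\left(-1,4 - 5 \right)} 36 = \left(4 \left(-4\right) + 1\right) \left(- \frac{1}{3}\right) 36 = \left(-16 + 1\right) \left(- \frac{1}{3}\right) 36 = \left(-15\right) \left(- \frac{1}{3}\right) 36 = 5 \cdot 36 = 180$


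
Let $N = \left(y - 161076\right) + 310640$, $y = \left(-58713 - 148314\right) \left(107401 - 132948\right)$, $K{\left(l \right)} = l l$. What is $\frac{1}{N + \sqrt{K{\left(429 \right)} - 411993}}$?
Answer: $\frac{5289068333}{27974243831143626841} - \frac{12 i \sqrt{1583}}{27974243831143626841} \approx 1.8907 \cdot 10^{-10} - 1.7067 \cdot 10^{-17} i$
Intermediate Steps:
$K{\left(l \right)} = l^{2}$
$y = 5288918769$ ($y = \left(-207027\right) \left(-25547\right) = 5288918769$)
$N = 5289068333$ ($N = \left(5288918769 - 161076\right) + 310640 = 5288757693 + 310640 = 5289068333$)
$\frac{1}{N + \sqrt{K{\left(429 \right)} - 411993}} = \frac{1}{5289068333 + \sqrt{429^{2} - 411993}} = \frac{1}{5289068333 + \sqrt{184041 - 411993}} = \frac{1}{5289068333 + \sqrt{-227952}} = \frac{1}{5289068333 + 12 i \sqrt{1583}}$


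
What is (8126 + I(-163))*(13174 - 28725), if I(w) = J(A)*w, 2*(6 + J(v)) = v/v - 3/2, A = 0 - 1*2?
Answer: -568840029/4 ≈ -1.4221e+8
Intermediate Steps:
A = -2 (A = 0 - 2 = -2)
J(v) = -25/4 (J(v) = -6 + (v/v - 3/2)/2 = -6 + (1 - 3*1/2)/2 = -6 + (1 - 3/2)/2 = -6 + (1/2)*(-1/2) = -6 - 1/4 = -25/4)
I(w) = -25*w/4
(8126 + I(-163))*(13174 - 28725) = (8126 - 25/4*(-163))*(13174 - 28725) = (8126 + 4075/4)*(-15551) = (36579/4)*(-15551) = -568840029/4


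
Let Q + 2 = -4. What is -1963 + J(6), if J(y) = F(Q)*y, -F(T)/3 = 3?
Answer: -2017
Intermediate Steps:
Q = -6 (Q = -2 - 4 = -6)
F(T) = -9 (F(T) = -3*3 = -9)
J(y) = -9*y
-1963 + J(6) = -1963 - 9*6 = -1963 - 54 = -2017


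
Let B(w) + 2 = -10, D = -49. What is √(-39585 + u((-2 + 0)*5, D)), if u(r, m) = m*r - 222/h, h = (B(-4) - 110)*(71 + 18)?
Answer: 2*I*√288071757569/5429 ≈ 197.72*I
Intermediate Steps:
B(w) = -12 (B(w) = -2 - 10 = -12)
h = -10858 (h = (-12 - 110)*(71 + 18) = -122*89 = -10858)
u(r, m) = 111/5429 + m*r (u(r, m) = m*r - 222/(-10858) = m*r - 222*(-1/10858) = m*r + 111/5429 = 111/5429 + m*r)
√(-39585 + u((-2 + 0)*5, D)) = √(-39585 + (111/5429 - 49*(-2 + 0)*5)) = √(-39585 + (111/5429 - (-98)*5)) = √(-39585 + (111/5429 - 49*(-10))) = √(-39585 + (111/5429 + 490)) = √(-39585 + 2660321/5429) = √(-212246644/5429) = 2*I*√288071757569/5429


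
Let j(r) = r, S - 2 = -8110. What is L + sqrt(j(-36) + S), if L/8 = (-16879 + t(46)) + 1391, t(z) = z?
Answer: -123536 + 4*I*sqrt(509) ≈ -1.2354e+5 + 90.244*I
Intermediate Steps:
S = -8108 (S = 2 - 8110 = -8108)
L = -123536 (L = 8*((-16879 + 46) + 1391) = 8*(-16833 + 1391) = 8*(-15442) = -123536)
L + sqrt(j(-36) + S) = -123536 + sqrt(-36 - 8108) = -123536 + sqrt(-8144) = -123536 + 4*I*sqrt(509)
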